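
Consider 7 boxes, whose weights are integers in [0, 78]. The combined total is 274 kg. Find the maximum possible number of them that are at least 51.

If k of the values are ≥ 51, the total is ≥ 51k + 0(7 − k).
Setting 51k + 0(7 − k) ≤ 274 gives 51k ≤ 274, so k ≤ 5.
k = 5 is achieved by 5 values at 51 and 2 at 0, total 255; add 19 to one value (staying below 51) to reach 274.

5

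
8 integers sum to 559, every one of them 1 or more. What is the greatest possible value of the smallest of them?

69

The 8 values sum to 559, so their minimum is at most ⌊559/8⌋ = 69.
Taking 1 copy of 69 and 7 copies of 70 gives exactly 559, so 69 is attained.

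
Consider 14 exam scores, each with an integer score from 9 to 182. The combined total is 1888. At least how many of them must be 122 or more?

If only k of them are at least 122, the other 14 − k are at most 121, so the total is at most k·182 + (14 − k)·121.
This must reach 1888, so k·182 + (14 − k)·121 ≥ 1888, giving k ≥ 4.
Exactly 4 works: 4 values at 182 and 10 at 121 total 1938; lower one of the high values by 50 (still ≥ 122) to hit 1888.

4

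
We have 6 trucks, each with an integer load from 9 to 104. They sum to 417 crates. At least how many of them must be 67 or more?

Each value short of 67 is at most 66, costing at least 104 − 66 = 38 against the maximum total of 624.
We can afford to lose at most 624 − 417 = 207, so at most ⌊207/38⌋ = 5 fall short, and at least 1 are ≥ 67.
Exactly 1 works: 1 value at 104 and 5 at 66 total 434; lower one of the high values by 17 (still ≥ 67) to hit 417.

1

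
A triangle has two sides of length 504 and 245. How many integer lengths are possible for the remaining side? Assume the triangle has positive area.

489

The triangle inequality gives |504 − 245| < c < 504 + 245, i.e. 259 < c < 749.
So c can be any integer from 260 to 748: 489 values.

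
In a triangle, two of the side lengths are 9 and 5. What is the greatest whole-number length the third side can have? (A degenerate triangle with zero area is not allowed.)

The third side must be less than 9 + 5 = 14.
The largest integer below 14 is 13.

13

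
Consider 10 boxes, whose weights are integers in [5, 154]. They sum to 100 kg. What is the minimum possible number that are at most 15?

Each value above 15 is at least 16, contributing at least 16 − 5 = 11 above the floor 5.
The sum exceeds the floor total 50 by 50, so at most ⌊50/11⌋ = 4 exceed 15, and at least 6 are ≤ 15.
Exactly 6 works: 6 values at 5 and 4 at 16 total 94; raise one of the low values by 6 (still ≤ 15) to hit 100.

6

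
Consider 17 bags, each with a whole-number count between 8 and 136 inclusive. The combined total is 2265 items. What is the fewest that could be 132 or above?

8

If only k of them are at least 132, the other 17 − k are at most 131, so the total is at most k·136 + (17 − k)·131.
This must reach 2265, so k·136 + (17 − k)·131 ≥ 2265, giving k ≥ 8.
Exactly 8 works: 8 values at 136 and 9 at 131 total 2267; lower one of the high values by 2 (still ≥ 132) to hit 2265.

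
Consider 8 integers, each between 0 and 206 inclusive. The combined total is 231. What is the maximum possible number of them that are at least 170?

1

If k of the values are ≥ 170, the total is ≥ 170k + 0(8 − k).
Setting 170k + 0(8 − k) ≤ 231 gives 170k ≤ 231, so k ≤ 1.
k = 1 is achieved by 1 value at 170 and 7 at 0, total 170; add 61 to one value (staying below 170) to reach 231.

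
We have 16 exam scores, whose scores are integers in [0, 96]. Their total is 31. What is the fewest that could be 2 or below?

Let j be the number exceeding 2. Then the total is ≥ 3·j + 0·(16 − j) = 0 + 3j.
So 3j ≤ 31 and j ≤ 10; hence at least 16 − 10 = 6 are ≤ 2.
Exactly 6 works: 6 values at 0 and 10 at 3 total 30; raise one of the low values by 1 (still ≤ 2) to hit 31.

6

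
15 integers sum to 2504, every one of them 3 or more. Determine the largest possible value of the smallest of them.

166

If every one of the 15 were at least 167, the total would be at least 15 × 167 = 2505 > 2504.
Achievable: 1 of them at 166 and 14 at 167 total 2504.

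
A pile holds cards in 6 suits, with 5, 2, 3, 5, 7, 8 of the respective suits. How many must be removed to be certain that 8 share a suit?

In the worst case you take as many as possible of each suit without reaching 8: 5 + 2 + 3 + 5 + 7 + 7 = 29.
The next one must give 8 of some suit, so 29 + 1 = 30.

30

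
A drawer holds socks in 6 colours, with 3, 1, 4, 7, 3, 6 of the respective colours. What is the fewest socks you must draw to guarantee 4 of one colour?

In the worst case you take as many as possible of each colour without reaching 4: 3 + 1 + 3 + 3 + 3 + 3 = 16.
The next one must give 4 of some colour, so 16 + 1 = 17.

17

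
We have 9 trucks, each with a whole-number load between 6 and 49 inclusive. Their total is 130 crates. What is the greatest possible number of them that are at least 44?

2

With k values at 44 or above and the rest at least 6, the sum is at least 54 + 38k.
Since the sum is 130, we need 38k ≤ 76, i.e. k ≤ 2.
k = 2 is achieved by 2 values at 44 and 7 at 6, total 130.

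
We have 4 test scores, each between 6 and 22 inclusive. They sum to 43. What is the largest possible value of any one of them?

22

Maximizing one value means minimizing the remaining 3.
The other 3 contribute at least 3 × 6 = 18, leaving at most 43 − 18 = 25.
But each score is capped at 22, so the maximum is 22.
Achievable: one at 22 and the other 3 totalling 21, which fits since 3 × 6 ≤ 21 ≤ 3 × 22.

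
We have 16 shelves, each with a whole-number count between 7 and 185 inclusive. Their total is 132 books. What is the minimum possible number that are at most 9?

10

Each value above 9 is at least 10, contributing at least 10 − 7 = 3 above the floor 7.
The sum exceeds the floor total 112 by 20, so at most ⌊20/3⌋ = 6 exceed 9, and at least 10 are ≤ 9.
Exactly 10 works: 10 values at 7 and 6 at 10 total 130; raise one of the low values by 2 (still ≤ 9) to hit 132.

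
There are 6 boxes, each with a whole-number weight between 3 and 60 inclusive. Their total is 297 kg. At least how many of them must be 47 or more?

Suppose at most 6 − j of them reach 47; then j values are ≤ 46 and the rest ≤ 60.
The total is then ≤ 46·j + 60·(6 − j) = 360 − 14j. For this to be ≥ 297 we need j ≤ 4, so at least 6 − 4 = 2 must reach 47.
Exactly 2 works: 2 values at 60 and 4 at 46 total 304; lower one of the high values by 7 (still ≥ 47) to hit 297.

2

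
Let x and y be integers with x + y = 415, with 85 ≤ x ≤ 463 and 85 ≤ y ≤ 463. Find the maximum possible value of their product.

For a fixed sum, the product xy is largest when x and y are as close as possible.
Taking x = 207 and y = 208 (both in [85, 463]) gives xy = 43056.

43056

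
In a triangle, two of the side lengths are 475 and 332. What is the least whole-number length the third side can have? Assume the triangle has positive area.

The third side must exceed |475 − 332| = 143.
The smallest integer above 143 is 144.

144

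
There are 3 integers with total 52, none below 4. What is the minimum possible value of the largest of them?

18

Some value must be at least ⌈52/3⌉ = 18, since 3 × 17 = 51 < 52.
Equality holds with 1 value of 18 and 2 values of 17.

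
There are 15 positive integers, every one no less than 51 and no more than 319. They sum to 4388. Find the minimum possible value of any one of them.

51

Minimizing one value means maximizing the remaining 14.
The other 14 can take up 14 × 319 = 4466 ≥ 4388 − 51, so one integer can sit at its floor of 51.
Achievable: one at 51 and the other 14 totalling 4337, which fits since 14 × 51 ≤ 4337 ≤ 14 × 319.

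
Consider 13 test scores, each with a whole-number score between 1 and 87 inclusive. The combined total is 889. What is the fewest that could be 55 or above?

If only k of them are at least 55, the other 13 − k are at most 54, so the total is at most k·87 + (13 − k)·54.
This must reach 889, so k·87 + (13 − k)·54 ≥ 889, giving k ≥ 6.
Exactly 6 works: 6 values at 87 and 7 at 54 total 900; lower one of the high values by 11 (still ≥ 55) to hit 889.

6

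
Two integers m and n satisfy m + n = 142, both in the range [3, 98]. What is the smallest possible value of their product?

For a fixed sum, mn is smallest when m and n are as far apart as possible.
The extreme feasible split is m = 44, n = 98, giving mn = 4312.

4312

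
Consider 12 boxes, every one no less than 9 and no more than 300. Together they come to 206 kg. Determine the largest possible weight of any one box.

Maximizing one value means minimizing the remaining 11.
The other 11 contribute at least 11 × 9 = 99, leaving at most 206 − 99 = 107.
Since 107 ≤ 300, this is achievable: one at 107 and 11 at 9.

107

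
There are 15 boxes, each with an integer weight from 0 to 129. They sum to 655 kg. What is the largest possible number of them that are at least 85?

7

If k of the values are ≥ 85, the total is ≥ 85k + 0(15 − k).
Setting 85k + 0(15 − k) ≤ 655 gives 85k ≤ 655, so k ≤ 7.
k = 7 is achieved by 7 values at 85 and 8 at 0, total 595; add 60 to one value (staying below 85) to reach 655.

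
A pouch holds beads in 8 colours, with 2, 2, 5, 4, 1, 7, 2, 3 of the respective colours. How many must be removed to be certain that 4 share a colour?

20

In the worst case you take as many as possible of each colour without reaching 4: 2 + 2 + 3 + 3 + 1 + 3 + 2 + 3 = 19.
The next one must give 4 of some colour, so 19 + 1 = 20.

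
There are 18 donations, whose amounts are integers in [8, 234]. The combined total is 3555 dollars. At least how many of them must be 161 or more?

Each value short of 161 is at most 160, costing at least 234 − 160 = 74 against the maximum total of 4212.
We can afford to lose at most 4212 − 3555 = 657, so at most ⌊657/74⌋ = 8 fall short, and at least 10 are ≥ 161.
Exactly 10 works: 10 values at 234 and 8 at 160 total 3620; lower one of the high values by 65 (still ≥ 161) to hit 3555.

10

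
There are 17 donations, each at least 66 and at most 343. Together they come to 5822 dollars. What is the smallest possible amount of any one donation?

To make one donation as small as possible, make the other 16 as large as possible.
The other 16 contribute at most 16 × 343 = 5488, leaving at least 5822 − 5488 = 334.
Since 334 ≥ 66, this is achievable: one at 334 and 16 at 343.

334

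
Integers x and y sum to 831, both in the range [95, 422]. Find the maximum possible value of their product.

For a fixed sum, the product xy is largest when x and y are as close as possible.
Taking x = 415 and y = 416 (both in [95, 422]) gives xy = 172640.

172640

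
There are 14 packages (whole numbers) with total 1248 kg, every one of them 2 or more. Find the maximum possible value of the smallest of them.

If every one of the 14 were at least 90, the total would be at least 14 × 90 = 1260 > 1248.
Equality holds with 12 values of 89 and 2 values of 90.

89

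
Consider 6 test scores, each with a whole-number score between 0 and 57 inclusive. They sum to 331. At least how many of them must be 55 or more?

If only k of them are at least 55, the other 6 − k are at most 54, so the total is at most k·57 + (6 − k)·54.
This must reach 331, so k·57 + (6 − k)·54 ≥ 331, giving k ≥ 3.
Exactly 3 works: 3 values at 57 and 3 at 54 total 333; lower one of the high values by 2 (still ≥ 55) to hit 331.

3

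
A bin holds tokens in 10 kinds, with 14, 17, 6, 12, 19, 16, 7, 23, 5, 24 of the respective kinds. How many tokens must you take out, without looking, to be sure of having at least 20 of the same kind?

In the worst case you take as many as possible of each kind without reaching 20: 14 + 17 + 6 + 12 + 19 + 16 + 7 + 19 + 5 + 19 = 134.
The next one must give 20 of some kind, so 134 + 1 = 135.

135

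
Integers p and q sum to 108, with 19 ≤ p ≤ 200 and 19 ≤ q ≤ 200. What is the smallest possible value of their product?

1691

Since p + q is fixed, pushing one of them to its bound minimizes the product.
At the endpoint p = 19, q = 108 − 19 = 89, so pq = 19 × 89 = 1691.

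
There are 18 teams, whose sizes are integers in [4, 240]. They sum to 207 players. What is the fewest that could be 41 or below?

Each value above 41 is at least 42, contributing at least 42 − 4 = 38 above the floor 4.
The sum exceeds the floor total 72 by 135, so at most ⌊135/38⌋ = 3 exceed 41, and at least 15 are ≤ 41.
Exactly 15 works: 15 values at 4 and 3 at 42 total 186; raise one of the low values by 21 (still ≤ 41) to hit 207.

15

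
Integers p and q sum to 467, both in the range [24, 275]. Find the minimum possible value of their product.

pq = p(467 − p) is concave in p, so over [192, 275] it is minimized at an endpoint.
At the endpoint p = 192, q = 467 − 192 = 275, so pq = 192 × 275 = 52800.

52800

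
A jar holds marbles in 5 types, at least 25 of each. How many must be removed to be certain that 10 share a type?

46

You could draw 9 of every type without reaching 10 of any — 45 in all.
One more forces 10 of some type, so 45 + 1 = 46.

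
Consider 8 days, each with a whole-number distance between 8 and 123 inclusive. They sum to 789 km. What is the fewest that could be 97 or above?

Suppose at most 8 − j of them reach 97; then j values are ≤ 96 and the rest ≤ 123.
The total is then ≤ 96·j + 123·(8 − j) = 984 − 27j. For this to be ≥ 789 we need j ≤ 7, so at least 8 − 7 = 1 must reach 97.
Exactly 1 works: 1 value at 123 and 7 at 96 total 795; lower one of the high values by 6 (still ≥ 97) to hit 789.

1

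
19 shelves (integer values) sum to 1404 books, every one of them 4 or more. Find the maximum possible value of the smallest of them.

The average is 1404/19 < 74, so some value is ≤ 73.
Taking 2 copies of 73 and 17 copies of 74 gives exactly 1404, so 73 is attained.

73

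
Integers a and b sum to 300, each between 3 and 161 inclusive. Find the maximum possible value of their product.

With a + b fixed, ab peaks when the two are closest together.
Taking a = 150 and b = 150 (both in [3, 161]) gives ab = 22500.

22500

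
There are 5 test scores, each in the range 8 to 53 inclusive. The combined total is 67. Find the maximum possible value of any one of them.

35

To make one score as large as possible, make the other 4 as small as possible.
The other 4 contribute at least 4 × 8 = 32, leaving at most 67 − 32 = 35.
Since 35 ≤ 53, this is achievable: one at 35 and 4 at 8.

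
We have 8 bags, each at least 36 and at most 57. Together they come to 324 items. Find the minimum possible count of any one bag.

36

To make one bag as small as possible, make the other 7 as large as possible.
The other 7 can take up 7 × 57 = 399 ≥ 324 − 36, so one bag can sit at its floor of 36.
Achievable: one at 36 and the other 7 totalling 288, which fits since 7 × 36 ≤ 288 ≤ 7 × 57.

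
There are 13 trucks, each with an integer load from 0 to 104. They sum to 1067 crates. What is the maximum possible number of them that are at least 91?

If k of the values are ≥ 91, the total is ≥ 91k + 0(13 − k).
Setting 91k + 0(13 − k) ≤ 1067 gives 91k ≤ 1067, so k ≤ 11.
k = 11 is achieved by 11 values at 91 and 2 at 0, total 1001; add 66 to one value (staying below 91) to reach 1067.

11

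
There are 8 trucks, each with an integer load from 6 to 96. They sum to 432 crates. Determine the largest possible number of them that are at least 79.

5

Suppose k of them are at least 79. Those contribute at least 79 each and the other 8 − k at least 6 each.
So the total is at least 79k + 6(8 − k) = 48 + 73k. This must be ≤ 432, giving k ≤ 5.
k = 5 is achieved by 5 values at 79 and 3 at 6, total 413; add 19 to one value (staying below 79) to reach 432.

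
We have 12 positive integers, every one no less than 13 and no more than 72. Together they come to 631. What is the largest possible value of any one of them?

72

To make one integer as large as possible, make the other 11 as small as possible.
The other 11 contribute at least 11 × 13 = 143, leaving at most 631 − 143 = 488.
But each integer is capped at 72, so the maximum is 72.
Achievable: one at 72 and the other 11 totalling 559, which fits since 11 × 13 ≤ 559 ≤ 11 × 72.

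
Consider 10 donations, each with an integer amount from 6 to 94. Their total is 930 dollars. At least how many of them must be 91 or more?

8

If only k of them are at least 91, the other 10 − k are at most 90, so the total is at most k·94 + (10 − k)·90.
This must reach 930, so k·94 + (10 − k)·90 ≥ 930, giving k ≥ 8.
Exactly 8 works: 8 values at 94 and 2 at 90 total 932; lower one of the high values by 2 (still ≥ 91) to hit 930.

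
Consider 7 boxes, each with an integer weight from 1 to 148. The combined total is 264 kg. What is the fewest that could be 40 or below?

1

Each value above 40 is at least 41, contributing at least 41 − 1 = 40 above the floor 1.
The sum exceeds the floor total 7 by 257, so at most ⌊257/40⌋ = 6 exceed 40, and at least 1 are ≤ 40.
Exactly 1 works: 1 value at 1 and 6 at 41 total 247; raise one of the low values by 17 (still ≤ 40) to hit 264.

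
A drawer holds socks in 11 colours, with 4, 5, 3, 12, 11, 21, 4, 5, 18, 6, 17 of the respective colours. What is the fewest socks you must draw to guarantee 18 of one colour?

102

In the worst case you take as many as possible of each colour without reaching 18: 4 + 5 + 3 + 12 + 11 + 17 + 4 + 5 + 17 + 6 + 17 = 101.
The next one must give 18 of some colour, so 101 + 1 = 102.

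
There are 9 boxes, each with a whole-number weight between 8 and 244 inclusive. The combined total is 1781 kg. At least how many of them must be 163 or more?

Suppose at most 9 − j of them reach 163; then j values are ≤ 162 and the rest ≤ 244.
The total is then ≤ 162·j + 244·(9 − j) = 2196 − 82j. For this to be ≥ 1781 we need j ≤ 5, so at least 9 − 5 = 4 must reach 163.
Exactly 4 works: 4 values at 244 and 5 at 162 total 1786; lower one of the high values by 5 (still ≥ 163) to hit 1781.

4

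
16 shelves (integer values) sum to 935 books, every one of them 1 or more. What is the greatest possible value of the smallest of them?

58

The average is 935/16 < 59, so some value is ≤ 58.
Taking 9 copies of 58 and 7 copies of 59 gives exactly 935, so 58 is attained.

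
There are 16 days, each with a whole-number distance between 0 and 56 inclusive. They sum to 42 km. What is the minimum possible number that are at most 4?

Each value above 4 is at least 5, contributing at least 5 − 0 = 5 above the floor 0.
The sum exceeds the floor total 0 by 42, so at most ⌊42/5⌋ = 8 exceed 4, and at least 8 are ≤ 4.
Exactly 8 works: 8 values at 0 and 8 at 5 total 40; raise one of the low values by 2 (still ≤ 4) to hit 42.

8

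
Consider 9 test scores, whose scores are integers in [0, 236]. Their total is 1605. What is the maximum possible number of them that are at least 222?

If k of the values are ≥ 222, the total is ≥ 222k + 0(9 − k).
Setting 222k + 0(9 − k) ≤ 1605 gives 222k ≤ 1605, so k ≤ 7.
k = 7 is achieved by 7 values at 222 and 2 at 0, total 1554; add 51 to one value (staying below 222) to reach 1605.

7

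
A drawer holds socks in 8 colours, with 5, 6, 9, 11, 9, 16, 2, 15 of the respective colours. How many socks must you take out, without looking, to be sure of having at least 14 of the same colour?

In the worst case you take as many as possible of each colour without reaching 14: 5 + 6 + 9 + 11 + 9 + 13 + 2 + 13 = 68.
The next one must give 14 of some colour, so 68 + 1 = 69.

69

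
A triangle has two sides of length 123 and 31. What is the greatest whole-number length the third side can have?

The third side must be less than 123 + 31 = 154.
The largest integer below 154 is 153.

153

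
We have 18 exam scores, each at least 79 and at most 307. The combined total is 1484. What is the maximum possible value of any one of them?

To make one score as large as possible, make the other 17 as small as possible.
The other 17 contribute at least 17 × 79 = 1343, leaving at most 1484 − 1343 = 141.
Since 141 ≤ 307, this is achievable: one at 141 and 17 at 79.

141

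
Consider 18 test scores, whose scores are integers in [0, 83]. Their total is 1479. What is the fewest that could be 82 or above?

Suppose at most 18 − j of them reach 82; then j values are ≤ 81 and the rest ≤ 83.
The total is then ≤ 81·j + 83·(18 − j) = 1494 − 2j. For this to be ≥ 1479 we need j ≤ 7, so at least 18 − 7 = 11 must reach 82.
Exactly 11 works: 11 values at 83 and 7 at 81 total 1480; lower one of the high values by 1 (still ≥ 82) to hit 1479.

11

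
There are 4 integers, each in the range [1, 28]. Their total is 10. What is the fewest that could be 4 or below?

Each value above 4 is at least 5, contributing at least 5 − 1 = 4 above the floor 1.
The sum exceeds the floor total 4 by 6, so at most ⌊6/4⌋ = 1 exceed 4, and at least 3 are ≤ 4.
Exactly 3 works: 3 values at 1 and 1 at 5 total 8; raise one of the low values by 2 (still ≤ 4) to hit 10.

3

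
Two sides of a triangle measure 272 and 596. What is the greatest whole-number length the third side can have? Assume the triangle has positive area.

867

The third side must be less than 272 + 596 = 868.
The largest integer below 868 is 867.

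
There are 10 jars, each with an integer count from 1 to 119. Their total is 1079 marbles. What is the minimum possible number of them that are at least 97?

If only k of them are at least 97, the other 10 − k are at most 96, so the total is at most k·119 + (10 − k)·96.
This must reach 1079, so k·119 + (10 − k)·96 ≥ 1079, giving k ≥ 6.
Exactly 6 works: 6 values at 119 and 4 at 96 total 1098; lower one of the high values by 19 (still ≥ 97) to hit 1079.

6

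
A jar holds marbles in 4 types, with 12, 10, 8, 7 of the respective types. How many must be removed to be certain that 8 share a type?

29

In the worst case you take as many as possible of each type without reaching 8: 7 + 7 + 7 + 7 = 28.
The next one must give 8 of some type, so 28 + 1 = 29.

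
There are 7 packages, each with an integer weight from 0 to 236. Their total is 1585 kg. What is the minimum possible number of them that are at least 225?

Suppose at most 7 − j of them reach 225; then j values are ≤ 224 and the rest ≤ 236.
The total is then ≤ 224·j + 236·(7 − j) = 1652 − 12j. For this to be ≥ 1585 we need j ≤ 5, so at least 7 − 5 = 2 must reach 225.
Exactly 2 works: 2 values at 236 and 5 at 224 total 1592; lower one of the high values by 7 (still ≥ 225) to hit 1585.

2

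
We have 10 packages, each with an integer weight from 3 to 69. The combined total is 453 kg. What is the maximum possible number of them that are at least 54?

8

If k of the values are ≥ 54, the total is ≥ 54k + 3(10 − k).
Setting 54k + 3(10 − k) ≤ 453 gives 51k ≤ 423, so k ≤ 8.
k = 8 is achieved by 8 values at 54 and 2 at 3, total 438; add 15 to one value (staying below 54) to reach 453.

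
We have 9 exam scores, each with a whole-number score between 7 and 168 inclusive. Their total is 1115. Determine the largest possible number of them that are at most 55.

3

Suppose k of them are at most 55. Those contribute at most 55 each and the rest at most 168 each.
So the total is at most 55k + 168(9 − k) = 1512 − 113k. This must still be ≥ 1115, so k ≤ 3.
k = 3 is achieved by 3 values at 55 and 6 at 168, total 1173; lower one of the 168's by 58 (still > 55) to reach 1115.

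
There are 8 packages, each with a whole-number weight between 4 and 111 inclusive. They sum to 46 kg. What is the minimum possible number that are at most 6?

If only k of them are at most 6, the other 8 − k are at least 7, so the total is at least (8 − k)·7 + k·4.
This is ≤ 46, so (8 − k)·7 + 4k ≤ 46, which gives k ≥ 4.
Exactly 4 works: 4 values at 4 and 4 at 7 total 44; raise one of the low values by 2 (still ≤ 6) to hit 46.

4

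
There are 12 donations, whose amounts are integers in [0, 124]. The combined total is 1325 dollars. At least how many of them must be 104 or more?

Each value short of 104 is at most 103, costing at least 124 − 103 = 21 against the maximum total of 1488.
We can afford to lose at most 1488 − 1325 = 163, so at most ⌊163/21⌋ = 7 fall short, and at least 5 are ≥ 104.
Exactly 5 works: 5 values at 124 and 7 at 103 total 1341; lower one of the high values by 16 (still ≥ 104) to hit 1325.

5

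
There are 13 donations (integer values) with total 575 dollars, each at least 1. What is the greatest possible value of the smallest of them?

44

The 13 values sum to 575, so their minimum is at most ⌊575/13⌋ = 44.
Taking 10 copies of 44 and 3 copies of 45 gives exactly 575, so 44 is attained.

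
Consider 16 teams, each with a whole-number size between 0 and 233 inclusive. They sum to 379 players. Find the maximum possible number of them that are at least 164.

If k of the values are ≥ 164, the total is ≥ 164k + 0(16 − k).
Setting 164k + 0(16 − k) ≤ 379 gives 164k ≤ 379, so k ≤ 2.
k = 2 is achieved by 2 values at 164 and 14 at 0, total 328; add 51 to one value (staying below 164) to reach 379.

2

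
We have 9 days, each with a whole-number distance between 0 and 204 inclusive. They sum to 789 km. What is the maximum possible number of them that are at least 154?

If k of the values are ≥ 154, the total is ≥ 154k + 0(9 − k).
Setting 154k + 0(9 − k) ≤ 789 gives 154k ≤ 789, so k ≤ 5.
k = 5 is achieved by 5 values at 154 and 4 at 0, total 770; add 19 to one value (staying below 154) to reach 789.

5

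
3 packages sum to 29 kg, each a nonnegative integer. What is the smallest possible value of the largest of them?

10

The 3 values sum to 29, so their maximum is at least ⌈29/3⌉ = 10.
Taking 1 copy of 9 and 2 copies of 10 gives exactly 29, so 10 is attained.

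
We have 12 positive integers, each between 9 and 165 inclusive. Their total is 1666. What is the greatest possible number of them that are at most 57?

Each value at 57 or below falls at least 165 − 57 = 108 short of the ceiling 165.
The ceiling total is 12 × 165 = 1980, and we need 1666, so at most ⌊(1980 − 1666)/108⌋ = 2 can be that low.
k = 2 is achieved by 2 values at 57 and 10 at 165, total 1764; lower one of the 165's by 98 (still > 57) to reach 1666.

2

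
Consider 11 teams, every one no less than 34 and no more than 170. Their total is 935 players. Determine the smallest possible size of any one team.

Minimizing one value means maximizing the remaining 10.
The other 10 can take up 10 × 170 = 1700 ≥ 935 − 34, so one team can sit at its floor of 34.
Achievable: one at 34 and the other 10 totalling 901, which fits since 10 × 34 ≤ 901 ≤ 10 × 170.

34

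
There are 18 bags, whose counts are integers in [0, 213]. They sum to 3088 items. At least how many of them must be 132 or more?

9

Suppose at most 18 − j of them reach 132; then j values are ≤ 131 and the rest ≤ 213.
The total is then ≤ 131·j + 213·(18 − j) = 3834 − 82j. For this to be ≥ 3088 we need j ≤ 9, so at least 18 − 9 = 9 must reach 132.
Exactly 9 works: 9 values at 213 and 9 at 131 total 3096; lower one of the high values by 8 (still ≥ 132) to hit 3088.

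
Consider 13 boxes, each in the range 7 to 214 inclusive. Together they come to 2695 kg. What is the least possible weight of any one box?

127

Minimizing one value means maximizing the remaining 12.
The other 12 contribute at most 12 × 214 = 2568, leaving at least 2695 − 2568 = 127.
Since 127 ≥ 7, this is achievable: one at 127 and 12 at 214.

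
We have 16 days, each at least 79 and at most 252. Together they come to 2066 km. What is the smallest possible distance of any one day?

79

Minimizing one value means maximizing the remaining 15.
The other 15 can take up 15 × 252 = 3780 ≥ 2066 − 79, so one day can sit at its floor of 79.
Achievable: one at 79 and the other 15 totalling 1987, which fits since 15 × 79 ≤ 1987 ≤ 15 × 252.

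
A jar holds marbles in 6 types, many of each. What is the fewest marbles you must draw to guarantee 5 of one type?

In the worst case you draw 4 of each of the 6 types: 6 × 4 = 24.
One more forces 5 of some type, so 24 + 1 = 25.

25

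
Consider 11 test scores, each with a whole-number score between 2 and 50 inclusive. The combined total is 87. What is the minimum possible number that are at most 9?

3

If only k of them are at most 9, the other 11 − k are at least 10, so the total is at least (11 − k)·10 + k·2.
This is ≤ 87, so (11 − k)·10 + 2k ≤ 87, which gives k ≥ 3.
Exactly 3 works: 3 values at 2 and 8 at 10 total 86; raise one of the low values by 1 (still ≤ 9) to hit 87.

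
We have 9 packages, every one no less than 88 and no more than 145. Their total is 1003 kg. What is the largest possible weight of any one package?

145

Maximizing one value means minimizing the remaining 8.
The other 8 contribute at least 8 × 88 = 704, leaving at most 1003 − 704 = 299.
But each package is capped at 145, so the maximum is 145.
Achievable: one at 145 and the other 8 totalling 858, which fits since 8 × 88 ≤ 858 ≤ 8 × 145.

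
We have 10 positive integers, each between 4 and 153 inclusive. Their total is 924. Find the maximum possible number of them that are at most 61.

6

Suppose k of them are at most 61. Those contribute at most 61 each and the rest at most 153 each.
So the total is at most 61k + 153(10 − k) = 1530 − 92k. This must still be ≥ 924, so k ≤ 6.
k = 6 is achieved by 6 values at 61 and 4 at 153, total 978; lower one of the 153's by 54 (still > 61) to reach 924.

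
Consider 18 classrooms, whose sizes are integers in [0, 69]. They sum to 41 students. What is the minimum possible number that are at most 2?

Each value above 2 is at least 3, contributing at least 3 − 0 = 3 above the floor 0.
The sum exceeds the floor total 0 by 41, so at most ⌊41/3⌋ = 13 exceed 2, and at least 5 are ≤ 2.
Exactly 5 works: 5 values at 0 and 13 at 3 total 39; raise one of the low values by 2 (still ≤ 2) to hit 41.

5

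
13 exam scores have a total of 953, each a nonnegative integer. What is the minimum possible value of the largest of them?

If every one of the 13 were at most 73, the total would be at most 13 × 73 = 949 < 953.
Equality holds with 4 values of 74 and 9 values of 73.

74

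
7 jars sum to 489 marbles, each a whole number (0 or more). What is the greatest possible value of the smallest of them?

69

The 7 values sum to 489, so their minimum is at most ⌊489/7⌋ = 69.
Achievable: 1 of them at 69 and 6 at 70 total 489.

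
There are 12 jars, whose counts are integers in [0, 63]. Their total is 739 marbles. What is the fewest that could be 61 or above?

Suppose at most 12 − j of them reach 61; then j values are ≤ 60 and the rest ≤ 63.
The total is then ≤ 60·j + 63·(12 − j) = 756 − 3j. For this to be ≥ 739 we need j ≤ 5, so at least 12 − 5 = 7 must reach 61.
Exactly 7 works: 7 values at 63 and 5 at 60 total 741; lower one of the high values by 2 (still ≥ 61) to hit 739.

7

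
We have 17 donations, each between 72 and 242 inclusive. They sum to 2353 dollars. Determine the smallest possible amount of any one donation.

To make one donation as small as possible, make the other 16 as large as possible.
The other 16 can take up 16 × 242 = 3872 ≥ 2353 − 72, so one donation can sit at its floor of 72.
Achievable: one at 72 and the other 16 totalling 2281, which fits since 16 × 72 ≤ 2281 ≤ 16 × 242.

72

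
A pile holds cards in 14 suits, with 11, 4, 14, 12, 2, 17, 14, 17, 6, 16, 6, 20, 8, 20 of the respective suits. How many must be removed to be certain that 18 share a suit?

In the worst case you take as many as possible of each suit without reaching 18: 11 + 4 + 14 + 12 + 2 + 17 + 14 + 17 + 6 + 16 + 6 + 17 + 8 + 17 = 161.
The next one must give 18 of some suit, so 161 + 1 = 162.

162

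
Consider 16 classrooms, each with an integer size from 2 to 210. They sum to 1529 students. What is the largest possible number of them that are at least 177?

8

If k of the values are ≥ 177, the total is ≥ 177k + 2(16 − k).
Setting 177k + 2(16 − k) ≤ 1529 gives 175k ≤ 1497, so k ≤ 8.
k = 8 is achieved by 8 values at 177 and 8 at 2, total 1432; add 97 to one value (staying below 177) to reach 1529.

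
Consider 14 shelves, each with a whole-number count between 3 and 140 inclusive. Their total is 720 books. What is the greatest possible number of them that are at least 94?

7

If k of the values are ≥ 94, the total is ≥ 94k + 3(14 − k).
Setting 94k + 3(14 − k) ≤ 720 gives 91k ≤ 678, so k ≤ 7.
k = 7 is achieved by 7 values at 94 and 7 at 3, total 679; add 41 to one value (staying below 94) to reach 720.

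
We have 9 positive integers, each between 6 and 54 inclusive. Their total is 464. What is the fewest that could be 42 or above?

8

Suppose at most 9 − j of them reach 42; then j values are ≤ 41 and the rest ≤ 54.
The total is then ≤ 41·j + 54·(9 − j) = 486 − 13j. For this to be ≥ 464 we need j ≤ 1, so at least 9 − 1 = 8 must reach 42.
Exactly 8 works: 8 values at 54 and 1 at 41 total 473; lower one of the high values by 9 (still ≥ 42) to hit 464.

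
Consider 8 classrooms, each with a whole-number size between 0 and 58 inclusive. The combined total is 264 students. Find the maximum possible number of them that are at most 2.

Each value at 2 or below falls at least 58 − 2 = 56 short of the ceiling 58.
The ceiling total is 8 × 58 = 464, and we need 264, so at most ⌊(464 − 264)/56⌋ = 3 can be that low.
k = 3 is achieved by 3 values at 2 and 5 at 58, total 296; lower one of the 58's by 32 (still > 2) to reach 264.

3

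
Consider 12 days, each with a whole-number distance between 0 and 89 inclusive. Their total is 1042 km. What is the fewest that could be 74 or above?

11

If only k of them are at least 74, the other 12 − k are at most 73, so the total is at most k·89 + (12 − k)·73.
This must reach 1042, so k·89 + (12 − k)·73 ≥ 1042, giving k ≥ 11.
Exactly 11 works: 11 values at 89 and 1 at 73 total 1052; lower one of the high values by 10 (still ≥ 74) to hit 1042.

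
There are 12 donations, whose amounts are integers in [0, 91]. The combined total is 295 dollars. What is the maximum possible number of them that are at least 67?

Suppose k of them are at least 67. Those contribute at least 67 each and the other 12 − k at least 0 each.
So the total is at least 67k + 0(12 − k) = 0 + 67k. This must be ≤ 295, giving k ≤ 4.
k = 4 is achieved by 4 values at 67 and 8 at 0, total 268; add 27 to one value (staying below 67) to reach 295.

4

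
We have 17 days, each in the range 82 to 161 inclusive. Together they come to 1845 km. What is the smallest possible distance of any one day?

Minimizing one value means maximizing the remaining 16.
The other 16 can take up 16 × 161 = 2576 ≥ 1845 − 82, so one day can sit at its floor of 82.
Achievable: one at 82 and the other 16 totalling 1763, which fits since 16 × 82 ≤ 1763 ≤ 16 × 161.

82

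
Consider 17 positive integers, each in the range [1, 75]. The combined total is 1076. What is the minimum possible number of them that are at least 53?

9

Each value short of 53 is at most 52, costing at least 75 − 52 = 23 against the maximum total of 1275.
We can afford to lose at most 1275 − 1076 = 199, so at most ⌊199/23⌋ = 8 fall short, and at least 9 are ≥ 53.
Exactly 9 works: 9 values at 75 and 8 at 52 total 1091; lower one of the high values by 15 (still ≥ 53) to hit 1076.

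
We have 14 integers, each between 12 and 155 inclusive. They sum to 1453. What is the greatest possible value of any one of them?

Maximizing one value means minimizing the remaining 13.
The other 13 contribute at least 13 × 12 = 156, leaving at most 1453 − 156 = 1297.
But each integer is capped at 155, so the maximum is 155.
Achievable: one at 155 and the other 13 totalling 1298, which fits since 13 × 12 ≤ 1298 ≤ 13 × 155.

155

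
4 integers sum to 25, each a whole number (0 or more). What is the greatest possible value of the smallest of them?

The 4 values sum to 25, so their minimum is at most ⌊25/4⌋ = 6.
Taking 3 copies of 6 and 1 copy of 7 gives exactly 25, so 6 is attained.

6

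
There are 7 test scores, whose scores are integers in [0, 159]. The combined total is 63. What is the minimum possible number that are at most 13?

Let j be the number exceeding 13. Then the total is ≥ 14·j + 0·(7 − j) = 0 + 14j.
So 14j ≤ 63 and j ≤ 4; hence at least 7 − 4 = 3 are ≤ 13.
Exactly 3 works: 3 values at 0 and 4 at 14 total 56; raise one of the low values by 7 (still ≤ 13) to hit 63.

3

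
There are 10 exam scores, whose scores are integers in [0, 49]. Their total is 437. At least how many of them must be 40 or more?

5

If only k of them are at least 40, the other 10 − k are at most 39, so the total is at most k·49 + (10 − k)·39.
This must reach 437, so k·49 + (10 − k)·39 ≥ 437, giving k ≥ 5.
Exactly 5 works: 5 values at 49 and 5 at 39 total 440; lower one of the high values by 3 (still ≥ 40) to hit 437.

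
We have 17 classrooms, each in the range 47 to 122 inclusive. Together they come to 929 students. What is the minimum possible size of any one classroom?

47

Minimizing one value means maximizing the remaining 16.
The other 16 can take up 16 × 122 = 1952 ≥ 929 − 47, so one classroom can sit at its floor of 47.
Achievable: one at 47 and the other 16 totalling 882, which fits since 16 × 47 ≤ 882 ≤ 16 × 122.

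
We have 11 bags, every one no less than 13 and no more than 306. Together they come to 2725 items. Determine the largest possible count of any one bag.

306

Maximizing one value means minimizing the remaining 10.
The other 10 contribute at least 10 × 13 = 130, leaving at most 2725 − 130 = 2595.
But each bag is capped at 306, so the maximum is 306.
Achievable: one at 306 and the other 10 totalling 2419, which fits since 10 × 13 ≤ 2419 ≤ 10 × 306.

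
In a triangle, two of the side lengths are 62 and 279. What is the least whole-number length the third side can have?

218

The third side must exceed |62 − 279| = 217.
The smallest integer above 217 is 218.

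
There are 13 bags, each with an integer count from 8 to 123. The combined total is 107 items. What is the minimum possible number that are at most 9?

12

If only k of them are at most 9, the other 13 − k are at least 10, so the total is at least (13 − k)·10 + k·8.
This is ≤ 107, so (13 − k)·10 + 8k ≤ 107, which gives k ≥ 12.
Exactly 12 works: 12 values at 8 and 1 at 10 total 106; raise one of the low values by 1 (still ≤ 9) to hit 107.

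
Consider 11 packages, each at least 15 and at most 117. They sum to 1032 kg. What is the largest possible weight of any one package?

Maximizing one value means minimizing the remaining 10.
The other 10 contribute at least 10 × 15 = 150, leaving at most 1032 − 150 = 882.
But each package is capped at 117, so the maximum is 117.
Achievable: one at 117 and the other 10 totalling 915, which fits since 10 × 15 ≤ 915 ≤ 10 × 117.

117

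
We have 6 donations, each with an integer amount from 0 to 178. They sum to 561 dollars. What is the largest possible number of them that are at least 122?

Suppose k of them are at least 122. Those contribute at least 122 each and the other 6 − k at least 0 each.
So the total is at least 122k + 0(6 − k) = 0 + 122k. This must be ≤ 561, giving k ≤ 4.
k = 4 is achieved by 4 values at 122 and 2 at 0, total 488; add 73 to one value (staying below 122) to reach 561.

4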